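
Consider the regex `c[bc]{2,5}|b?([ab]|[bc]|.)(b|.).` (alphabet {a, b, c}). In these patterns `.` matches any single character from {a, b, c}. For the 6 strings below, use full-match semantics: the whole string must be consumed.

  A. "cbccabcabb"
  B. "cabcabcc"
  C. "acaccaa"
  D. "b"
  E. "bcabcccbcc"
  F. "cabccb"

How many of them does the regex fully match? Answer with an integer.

A → no match
B → no match
C → no match
D → no match
E → no match
F → no match
Total matched: 0

0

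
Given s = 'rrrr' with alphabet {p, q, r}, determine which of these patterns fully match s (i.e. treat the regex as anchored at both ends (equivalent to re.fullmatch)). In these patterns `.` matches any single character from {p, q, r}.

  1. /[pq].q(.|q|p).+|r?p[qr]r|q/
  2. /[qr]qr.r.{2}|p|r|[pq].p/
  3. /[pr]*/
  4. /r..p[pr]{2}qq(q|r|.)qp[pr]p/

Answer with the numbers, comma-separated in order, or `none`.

1 → no match
2 → no match
3 → match
4 → no match — must end with 'p'

3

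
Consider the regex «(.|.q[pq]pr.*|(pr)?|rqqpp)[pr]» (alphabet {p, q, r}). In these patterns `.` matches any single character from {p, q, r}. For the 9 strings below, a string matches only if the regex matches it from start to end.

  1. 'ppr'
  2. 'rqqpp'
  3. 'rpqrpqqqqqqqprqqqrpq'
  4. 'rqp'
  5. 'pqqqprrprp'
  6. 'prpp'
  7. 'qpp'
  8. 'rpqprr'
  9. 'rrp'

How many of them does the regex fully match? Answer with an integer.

0

1 → no match
2 → no match
3 → no match
4 → no match
5 → no match
6 → no match
7 → no match
8 → no match
9 → no match
Total matched: 0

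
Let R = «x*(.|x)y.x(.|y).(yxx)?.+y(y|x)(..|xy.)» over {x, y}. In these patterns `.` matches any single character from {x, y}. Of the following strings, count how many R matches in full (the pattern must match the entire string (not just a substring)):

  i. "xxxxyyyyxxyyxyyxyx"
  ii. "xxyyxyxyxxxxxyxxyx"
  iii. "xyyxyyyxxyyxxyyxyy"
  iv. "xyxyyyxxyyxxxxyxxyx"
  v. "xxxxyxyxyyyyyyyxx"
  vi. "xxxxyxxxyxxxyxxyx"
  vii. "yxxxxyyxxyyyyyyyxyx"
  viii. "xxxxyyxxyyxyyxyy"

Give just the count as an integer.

i → no match
ii → match
iii → match
iv → no match
v → no match
vi → match
vii → no match
viii → match
Total matched: 4

4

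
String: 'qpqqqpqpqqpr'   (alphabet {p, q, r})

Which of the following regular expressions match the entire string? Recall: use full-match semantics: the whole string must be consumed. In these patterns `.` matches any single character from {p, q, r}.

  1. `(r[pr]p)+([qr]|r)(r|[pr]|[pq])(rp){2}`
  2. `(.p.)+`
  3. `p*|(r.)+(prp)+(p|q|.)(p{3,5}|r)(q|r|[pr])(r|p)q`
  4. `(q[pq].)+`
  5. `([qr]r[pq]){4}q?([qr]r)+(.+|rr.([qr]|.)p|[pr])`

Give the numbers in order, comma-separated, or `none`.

4

1 → no match — must start with 'r'
2 → no match
3 → no match
4 → match
5 → no match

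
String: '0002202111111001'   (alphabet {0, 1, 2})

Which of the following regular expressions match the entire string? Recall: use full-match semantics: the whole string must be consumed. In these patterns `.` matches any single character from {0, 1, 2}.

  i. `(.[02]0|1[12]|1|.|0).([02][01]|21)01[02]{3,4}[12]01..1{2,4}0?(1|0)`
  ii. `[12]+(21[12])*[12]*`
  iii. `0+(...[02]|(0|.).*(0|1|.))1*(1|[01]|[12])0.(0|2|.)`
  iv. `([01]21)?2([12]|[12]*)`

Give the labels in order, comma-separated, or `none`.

i → no match
ii → no match
iii → match
iv → no match

iii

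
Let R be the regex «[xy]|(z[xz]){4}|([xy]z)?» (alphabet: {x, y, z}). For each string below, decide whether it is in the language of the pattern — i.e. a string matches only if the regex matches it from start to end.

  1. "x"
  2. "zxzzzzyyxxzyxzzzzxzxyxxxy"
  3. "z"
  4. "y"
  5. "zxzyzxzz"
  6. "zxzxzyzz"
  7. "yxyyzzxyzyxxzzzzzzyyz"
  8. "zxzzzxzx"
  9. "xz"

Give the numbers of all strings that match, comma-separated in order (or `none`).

1 → match
2 → no match
3 → no match
4 → match
5 → no match
6 → no match
7 → no match
8 → match
9 → match

1, 4, 8, 9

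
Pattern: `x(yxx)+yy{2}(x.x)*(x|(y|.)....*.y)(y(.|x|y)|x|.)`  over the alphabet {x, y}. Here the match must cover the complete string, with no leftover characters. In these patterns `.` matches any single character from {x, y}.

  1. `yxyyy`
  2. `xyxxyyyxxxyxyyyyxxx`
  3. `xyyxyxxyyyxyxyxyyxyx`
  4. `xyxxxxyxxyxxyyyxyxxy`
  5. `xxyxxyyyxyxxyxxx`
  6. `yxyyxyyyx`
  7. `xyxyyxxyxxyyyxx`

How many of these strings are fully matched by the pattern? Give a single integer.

1. `yxyyy` → no match — must start with `xyxx`
2 → no match
3 → no match — must start with `xyxx`
4 → no match
5 → no match — must start with `xyxx`
6. `yxyyxyyyx` → no match — must start with `xyxx`
7 → no match — must start with `xyxx`
Total matched: 0

0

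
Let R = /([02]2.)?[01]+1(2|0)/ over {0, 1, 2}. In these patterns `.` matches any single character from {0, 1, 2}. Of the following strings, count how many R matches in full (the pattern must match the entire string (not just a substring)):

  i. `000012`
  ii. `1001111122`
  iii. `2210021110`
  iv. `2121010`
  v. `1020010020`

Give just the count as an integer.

i. `000012` → match
ii. `1001111122` → no match
iii. `2210021110` → no match
iv. `2121010` → no match
v. `1020010020` → no match
Total matched: 1

1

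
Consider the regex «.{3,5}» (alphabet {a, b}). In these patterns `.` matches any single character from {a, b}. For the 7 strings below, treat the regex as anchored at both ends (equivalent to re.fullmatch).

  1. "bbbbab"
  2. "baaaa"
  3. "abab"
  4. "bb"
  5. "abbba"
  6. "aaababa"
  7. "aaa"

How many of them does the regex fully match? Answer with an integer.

1 → no match
2 → match
3 → match
4 → no match
5 → match
6 → no match
7 → match
Total matched: 4

4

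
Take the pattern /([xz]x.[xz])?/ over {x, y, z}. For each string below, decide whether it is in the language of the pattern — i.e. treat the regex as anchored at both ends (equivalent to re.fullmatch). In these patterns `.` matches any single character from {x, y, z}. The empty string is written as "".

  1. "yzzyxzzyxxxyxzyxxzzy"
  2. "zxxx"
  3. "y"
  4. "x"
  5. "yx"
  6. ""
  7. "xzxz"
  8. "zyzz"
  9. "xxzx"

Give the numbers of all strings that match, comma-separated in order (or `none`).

2, 6, 9

1 → no match
2 → match
3 → no match
4 → no match
5 → no match
6 → match
7 → no match
8 → no match
9 → match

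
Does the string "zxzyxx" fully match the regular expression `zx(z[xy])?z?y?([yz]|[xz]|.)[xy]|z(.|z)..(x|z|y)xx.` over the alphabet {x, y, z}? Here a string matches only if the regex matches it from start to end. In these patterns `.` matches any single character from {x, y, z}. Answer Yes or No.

Yes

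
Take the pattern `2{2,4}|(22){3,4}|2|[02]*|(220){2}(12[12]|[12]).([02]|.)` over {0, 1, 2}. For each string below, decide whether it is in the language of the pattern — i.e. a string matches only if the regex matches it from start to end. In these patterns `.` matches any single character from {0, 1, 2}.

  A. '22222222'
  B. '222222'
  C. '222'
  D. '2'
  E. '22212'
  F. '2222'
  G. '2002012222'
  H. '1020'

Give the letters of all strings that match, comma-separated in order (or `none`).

A. '22222222' → match
B. '222222' → match
C. '222' → match
D. '2' → match
E. '22212' → no match
F. '2222' → match
G. '2002012222' → no match
H. '1020' → no match

A, B, C, D, F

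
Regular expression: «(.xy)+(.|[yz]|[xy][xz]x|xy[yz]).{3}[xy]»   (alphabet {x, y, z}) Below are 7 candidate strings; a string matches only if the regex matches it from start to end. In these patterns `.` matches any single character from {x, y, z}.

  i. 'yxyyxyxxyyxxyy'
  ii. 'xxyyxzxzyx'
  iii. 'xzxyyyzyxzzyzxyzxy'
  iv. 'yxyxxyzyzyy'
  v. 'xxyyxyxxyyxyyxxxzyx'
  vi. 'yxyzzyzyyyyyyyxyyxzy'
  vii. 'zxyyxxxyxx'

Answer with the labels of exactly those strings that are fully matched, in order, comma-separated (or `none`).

i → match
ii → no match
iii → no match
iv → match
v → match
vi → no match
vii → match

i, iv, v, vii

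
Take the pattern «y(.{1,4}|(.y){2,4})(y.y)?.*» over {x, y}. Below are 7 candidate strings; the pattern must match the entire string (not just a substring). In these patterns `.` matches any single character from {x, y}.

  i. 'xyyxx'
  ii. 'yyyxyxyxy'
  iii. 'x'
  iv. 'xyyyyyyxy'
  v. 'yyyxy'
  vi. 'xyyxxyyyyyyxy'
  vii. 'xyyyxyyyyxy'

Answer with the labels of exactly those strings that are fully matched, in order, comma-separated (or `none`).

i → no match — must start with 'y'
ii → match
iii → no match — must start with 'y'
iv → no match — must start with 'y'
v → match
vi → no match — must start with 'y'
vii → no match — must start with 'y'

ii, v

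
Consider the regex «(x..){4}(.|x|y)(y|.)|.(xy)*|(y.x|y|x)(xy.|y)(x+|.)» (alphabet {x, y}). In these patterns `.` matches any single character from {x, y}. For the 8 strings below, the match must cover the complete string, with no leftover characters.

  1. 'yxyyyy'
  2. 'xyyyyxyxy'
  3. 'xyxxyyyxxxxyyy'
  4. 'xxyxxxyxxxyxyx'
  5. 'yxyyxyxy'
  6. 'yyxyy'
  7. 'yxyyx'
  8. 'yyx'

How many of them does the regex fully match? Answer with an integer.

3

1 → no match
2 → no match
3 → no match
4 → no match
5 → no match
6 → match
7 → match
8 → match
Total matched: 3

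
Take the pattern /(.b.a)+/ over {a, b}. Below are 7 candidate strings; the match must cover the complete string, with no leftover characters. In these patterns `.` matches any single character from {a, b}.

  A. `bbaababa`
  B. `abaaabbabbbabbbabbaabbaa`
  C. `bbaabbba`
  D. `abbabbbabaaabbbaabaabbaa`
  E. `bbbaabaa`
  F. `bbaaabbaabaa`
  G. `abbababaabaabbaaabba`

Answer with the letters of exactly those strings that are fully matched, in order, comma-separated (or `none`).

A → no match
B → match
C → match
D → no match
E → match
F → match
G → no match

B, C, E, F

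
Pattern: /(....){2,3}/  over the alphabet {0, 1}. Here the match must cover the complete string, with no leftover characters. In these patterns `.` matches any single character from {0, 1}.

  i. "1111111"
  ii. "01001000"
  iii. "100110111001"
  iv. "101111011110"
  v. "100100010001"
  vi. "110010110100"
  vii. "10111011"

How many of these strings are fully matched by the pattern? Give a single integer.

6

i → no match
ii → match
iii → match
iv → match
v → match
vi → match
vii → match
Total matched: 6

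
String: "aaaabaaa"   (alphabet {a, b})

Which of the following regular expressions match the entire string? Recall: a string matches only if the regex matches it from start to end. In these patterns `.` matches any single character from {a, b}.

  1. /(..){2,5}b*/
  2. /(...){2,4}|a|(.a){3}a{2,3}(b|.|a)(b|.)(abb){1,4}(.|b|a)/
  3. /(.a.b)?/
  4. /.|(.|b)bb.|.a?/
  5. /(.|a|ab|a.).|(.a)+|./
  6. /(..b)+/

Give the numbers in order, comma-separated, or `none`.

1 → match
2 → no match
3 → no match
4 → no match
5 → match
6 → no match — must end with "b"

1, 5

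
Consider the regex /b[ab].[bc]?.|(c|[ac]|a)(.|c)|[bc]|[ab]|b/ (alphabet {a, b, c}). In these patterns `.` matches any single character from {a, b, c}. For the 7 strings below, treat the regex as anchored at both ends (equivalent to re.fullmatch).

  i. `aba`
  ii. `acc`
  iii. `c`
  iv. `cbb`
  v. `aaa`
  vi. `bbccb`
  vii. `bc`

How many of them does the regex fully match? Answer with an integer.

2

i → no match
ii → no match
iii → match
iv → no match
v → no match
vi → match
vii → no match
Total matched: 2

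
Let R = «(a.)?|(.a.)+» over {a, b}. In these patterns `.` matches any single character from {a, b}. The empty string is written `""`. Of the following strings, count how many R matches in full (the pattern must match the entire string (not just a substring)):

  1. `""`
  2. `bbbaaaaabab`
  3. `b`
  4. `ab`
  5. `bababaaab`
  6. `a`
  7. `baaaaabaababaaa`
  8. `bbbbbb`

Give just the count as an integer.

1. `""` → match
2. `bbbaaaaabab` → no match
3. `b` → no match
4. `ab` → match
5. `bababaaab` → no match
6. `a` → no match
7 → match
8. `bbbbbb` → no match
Total matched: 3

3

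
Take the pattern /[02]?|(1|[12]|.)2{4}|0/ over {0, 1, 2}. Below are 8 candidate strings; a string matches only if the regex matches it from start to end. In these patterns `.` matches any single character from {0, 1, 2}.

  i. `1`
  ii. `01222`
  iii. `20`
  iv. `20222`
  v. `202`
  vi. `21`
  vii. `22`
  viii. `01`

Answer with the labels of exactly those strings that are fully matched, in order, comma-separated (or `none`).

none

i → no match
ii → no match
iii → no match
iv → no match
v → no match
vi → no match
vii → no match
viii → no match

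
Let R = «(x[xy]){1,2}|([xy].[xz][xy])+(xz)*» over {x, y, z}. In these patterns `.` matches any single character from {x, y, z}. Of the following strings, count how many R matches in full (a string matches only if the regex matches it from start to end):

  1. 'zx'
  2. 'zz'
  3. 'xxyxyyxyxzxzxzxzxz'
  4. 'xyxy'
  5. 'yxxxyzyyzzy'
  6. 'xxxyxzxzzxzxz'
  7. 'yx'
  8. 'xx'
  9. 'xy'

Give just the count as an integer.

1. 'zx' → no match
2. 'zz' → no match
3 → no match
4. 'xyxy' → match
5. 'yxxxyzyyzzy' → no match
6 → no match
7. 'yx' → no match
8. 'xx' → match
9. 'xy' → match
Total matched: 3

3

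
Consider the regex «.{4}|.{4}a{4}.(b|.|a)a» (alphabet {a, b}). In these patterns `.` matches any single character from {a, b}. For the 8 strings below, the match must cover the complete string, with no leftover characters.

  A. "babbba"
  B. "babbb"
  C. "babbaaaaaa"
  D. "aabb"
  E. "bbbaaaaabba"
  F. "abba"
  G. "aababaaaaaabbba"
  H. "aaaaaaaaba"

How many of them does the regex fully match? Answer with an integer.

3

A. "babbba" → no match
B. "babbb" → no match
C. "babbaaaaaa" → no match
D. "aabb" → match
E. "bbbaaaaabba" → match
F. "abba" → match
G → no match
H. "aaaaaaaaba" → no match
Total matched: 3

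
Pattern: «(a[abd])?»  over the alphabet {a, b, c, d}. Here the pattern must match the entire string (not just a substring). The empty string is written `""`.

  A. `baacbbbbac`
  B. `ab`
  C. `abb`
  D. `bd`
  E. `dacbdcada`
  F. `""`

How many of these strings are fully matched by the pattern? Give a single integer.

2

A. `baacbbbbac` → no match
B. `ab` → match
C. `abb` → no match
D. `bd` → no match
E. `dacbdcada` → no match
F. `""` → match
Total matched: 2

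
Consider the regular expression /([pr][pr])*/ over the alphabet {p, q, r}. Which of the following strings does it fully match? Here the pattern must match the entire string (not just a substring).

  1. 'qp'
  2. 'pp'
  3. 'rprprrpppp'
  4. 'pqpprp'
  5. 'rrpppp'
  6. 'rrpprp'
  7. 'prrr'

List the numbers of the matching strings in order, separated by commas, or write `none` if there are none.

1 → no match
2 → match
3 → match
4 → no match
5 → match
6 → match
7 → match

2, 3, 5, 6, 7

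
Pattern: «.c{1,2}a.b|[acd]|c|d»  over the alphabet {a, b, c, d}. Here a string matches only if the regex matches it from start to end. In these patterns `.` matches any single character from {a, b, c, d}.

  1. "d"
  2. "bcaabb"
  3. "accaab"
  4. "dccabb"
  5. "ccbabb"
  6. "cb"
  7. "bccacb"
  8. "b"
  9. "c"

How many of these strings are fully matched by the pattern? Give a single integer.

1. "d" → match
2. "bcaabb" → no match
3. "accaab" → match
4. "dccabb" → match
5. "ccbabb" → no match
6. "cb" → no match
7. "bccacb" → match
8. "b" → no match
9. "c" → match
Total matched: 5

5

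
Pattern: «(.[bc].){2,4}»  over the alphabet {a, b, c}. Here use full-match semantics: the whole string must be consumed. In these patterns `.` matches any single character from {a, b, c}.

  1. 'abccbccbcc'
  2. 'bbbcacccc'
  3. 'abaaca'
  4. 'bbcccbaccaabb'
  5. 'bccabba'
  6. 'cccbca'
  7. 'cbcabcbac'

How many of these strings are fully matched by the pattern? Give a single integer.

1. 'abccbccbcc' → no match
2. 'bbbcacccc' → no match
3. 'abaaca' → match
4 → no match
5. 'bccabba' → no match
6. 'cccbca' → match
7. 'cbcabcbac' → no match
Total matched: 2

2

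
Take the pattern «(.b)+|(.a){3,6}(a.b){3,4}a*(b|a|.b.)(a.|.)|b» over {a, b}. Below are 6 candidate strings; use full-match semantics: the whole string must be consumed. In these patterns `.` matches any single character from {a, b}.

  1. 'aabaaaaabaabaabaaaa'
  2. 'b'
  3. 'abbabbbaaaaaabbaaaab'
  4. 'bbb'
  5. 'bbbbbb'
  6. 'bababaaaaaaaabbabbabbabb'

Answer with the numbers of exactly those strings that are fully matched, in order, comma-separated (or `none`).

1, 2, 5, 6

1 → match
2 → match
3 → no match
4 → no match
5 → match
6 → match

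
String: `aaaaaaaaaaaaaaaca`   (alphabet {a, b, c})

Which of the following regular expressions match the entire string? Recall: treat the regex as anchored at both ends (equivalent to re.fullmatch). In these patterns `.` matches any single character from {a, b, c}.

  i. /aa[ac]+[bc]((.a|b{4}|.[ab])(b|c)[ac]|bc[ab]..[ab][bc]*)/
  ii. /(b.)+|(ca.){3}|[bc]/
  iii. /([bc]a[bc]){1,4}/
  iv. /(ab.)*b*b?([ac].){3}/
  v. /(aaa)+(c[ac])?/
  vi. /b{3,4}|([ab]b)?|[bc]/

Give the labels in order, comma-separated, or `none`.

i → no match
ii → no match
iii → no match
iv → no match
v → match
vi → no match

v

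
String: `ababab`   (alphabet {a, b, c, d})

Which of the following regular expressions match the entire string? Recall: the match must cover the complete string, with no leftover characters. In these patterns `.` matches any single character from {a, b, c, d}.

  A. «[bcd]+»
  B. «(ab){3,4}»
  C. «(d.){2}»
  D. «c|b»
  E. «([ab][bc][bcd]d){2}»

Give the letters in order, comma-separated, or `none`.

A → no match
B → match
C → no match — must start with `d`
D → no match
E → no match — must end with `d`

B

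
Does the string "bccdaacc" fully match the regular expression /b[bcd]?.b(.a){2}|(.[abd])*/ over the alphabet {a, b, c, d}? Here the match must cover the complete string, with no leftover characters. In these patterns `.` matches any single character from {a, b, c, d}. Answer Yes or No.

No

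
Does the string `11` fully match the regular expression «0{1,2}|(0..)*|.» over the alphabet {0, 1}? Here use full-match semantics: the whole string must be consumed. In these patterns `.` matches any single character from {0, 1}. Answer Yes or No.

No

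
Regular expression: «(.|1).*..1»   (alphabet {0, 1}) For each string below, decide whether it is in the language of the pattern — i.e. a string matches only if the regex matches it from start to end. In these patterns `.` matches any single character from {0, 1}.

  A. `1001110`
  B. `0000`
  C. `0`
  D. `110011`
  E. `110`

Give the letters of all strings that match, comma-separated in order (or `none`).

D

A → no match — must end with `1`
B → no match — must end with `1`
C → no match — must end with `1`
D → match
E → no match — must end with `1`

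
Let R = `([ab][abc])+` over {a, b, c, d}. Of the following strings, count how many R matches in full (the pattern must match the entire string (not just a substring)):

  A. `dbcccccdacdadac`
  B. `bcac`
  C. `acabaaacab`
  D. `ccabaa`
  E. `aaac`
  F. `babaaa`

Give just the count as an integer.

4

A → no match
B → match
C → match
D → no match
E → match
F → match
Total matched: 4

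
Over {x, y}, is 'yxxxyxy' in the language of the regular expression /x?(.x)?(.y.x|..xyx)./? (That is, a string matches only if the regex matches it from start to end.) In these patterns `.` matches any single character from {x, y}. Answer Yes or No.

No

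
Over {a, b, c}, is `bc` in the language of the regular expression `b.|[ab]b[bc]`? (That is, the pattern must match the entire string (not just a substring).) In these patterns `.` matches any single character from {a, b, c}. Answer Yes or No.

Yes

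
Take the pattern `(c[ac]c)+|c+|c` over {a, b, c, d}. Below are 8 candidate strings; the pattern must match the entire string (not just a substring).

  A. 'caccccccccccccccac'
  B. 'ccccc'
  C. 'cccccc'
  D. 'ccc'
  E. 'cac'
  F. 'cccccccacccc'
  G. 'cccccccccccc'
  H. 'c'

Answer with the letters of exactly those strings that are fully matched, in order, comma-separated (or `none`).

A, B, C, D, E, F, G, H

A → match
B → match
C → match
D → match
E → match
F → match
G → match
H → match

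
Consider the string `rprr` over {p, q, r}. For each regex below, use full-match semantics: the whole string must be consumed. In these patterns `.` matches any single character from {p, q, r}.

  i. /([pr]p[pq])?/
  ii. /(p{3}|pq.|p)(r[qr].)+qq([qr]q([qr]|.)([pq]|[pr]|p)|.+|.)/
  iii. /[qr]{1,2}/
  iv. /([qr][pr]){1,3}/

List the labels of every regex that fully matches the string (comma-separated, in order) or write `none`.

iv

i → no match
ii → no match
iii → no match
iv → match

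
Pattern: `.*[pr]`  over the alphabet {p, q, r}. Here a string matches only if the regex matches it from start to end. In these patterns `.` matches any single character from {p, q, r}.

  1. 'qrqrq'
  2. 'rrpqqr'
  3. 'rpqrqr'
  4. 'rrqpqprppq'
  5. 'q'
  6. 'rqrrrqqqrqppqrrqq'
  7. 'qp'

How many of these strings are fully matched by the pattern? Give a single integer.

3

1 → no match
2 → match
3 → match
4 → no match
5 → no match
6 → no match
7 → match
Total matched: 3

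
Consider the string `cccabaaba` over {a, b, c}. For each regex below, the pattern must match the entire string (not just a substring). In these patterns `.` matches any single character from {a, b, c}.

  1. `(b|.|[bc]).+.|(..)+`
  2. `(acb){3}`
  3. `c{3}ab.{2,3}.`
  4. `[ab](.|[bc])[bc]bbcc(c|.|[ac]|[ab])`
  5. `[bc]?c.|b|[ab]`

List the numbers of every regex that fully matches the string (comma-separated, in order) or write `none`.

1 → match
2 → no match — must start with `acb`
3 → match
4 → no match
5 → no match

1, 3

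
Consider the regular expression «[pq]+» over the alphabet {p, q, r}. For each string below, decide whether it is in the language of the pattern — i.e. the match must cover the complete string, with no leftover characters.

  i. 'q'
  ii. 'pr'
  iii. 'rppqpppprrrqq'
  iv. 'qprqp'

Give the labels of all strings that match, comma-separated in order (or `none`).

i

i → match
ii → no match
iii → no match
iv → no match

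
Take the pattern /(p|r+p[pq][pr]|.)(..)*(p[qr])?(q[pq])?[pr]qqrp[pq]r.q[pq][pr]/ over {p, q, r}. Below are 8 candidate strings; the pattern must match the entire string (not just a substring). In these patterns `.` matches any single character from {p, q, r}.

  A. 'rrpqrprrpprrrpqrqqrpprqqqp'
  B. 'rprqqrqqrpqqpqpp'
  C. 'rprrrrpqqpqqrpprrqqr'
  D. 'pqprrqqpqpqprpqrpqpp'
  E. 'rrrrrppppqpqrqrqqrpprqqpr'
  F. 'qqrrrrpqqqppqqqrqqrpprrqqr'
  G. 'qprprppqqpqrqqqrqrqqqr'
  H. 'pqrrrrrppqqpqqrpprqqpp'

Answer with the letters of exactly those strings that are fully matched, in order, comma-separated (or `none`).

A → match
B → no match
C → match
D → no match
E → match
F → match
G → no match
H → match

A, C, E, F, H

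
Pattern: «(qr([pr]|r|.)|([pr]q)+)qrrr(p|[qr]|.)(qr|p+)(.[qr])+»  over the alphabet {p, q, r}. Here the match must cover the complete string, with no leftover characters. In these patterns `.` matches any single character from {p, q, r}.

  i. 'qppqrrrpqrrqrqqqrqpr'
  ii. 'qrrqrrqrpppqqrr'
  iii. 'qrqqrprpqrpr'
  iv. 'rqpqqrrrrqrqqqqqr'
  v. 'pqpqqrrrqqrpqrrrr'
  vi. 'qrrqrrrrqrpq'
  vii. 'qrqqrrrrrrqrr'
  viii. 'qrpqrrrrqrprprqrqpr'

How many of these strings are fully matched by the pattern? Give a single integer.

3

i → no match
ii → no match
iii. 'qrqqrprpqrpr' → no match
iv → match
v → match
vi. 'qrrqrrrrqrpq' → match
vii → no match
viii → no match
Total matched: 3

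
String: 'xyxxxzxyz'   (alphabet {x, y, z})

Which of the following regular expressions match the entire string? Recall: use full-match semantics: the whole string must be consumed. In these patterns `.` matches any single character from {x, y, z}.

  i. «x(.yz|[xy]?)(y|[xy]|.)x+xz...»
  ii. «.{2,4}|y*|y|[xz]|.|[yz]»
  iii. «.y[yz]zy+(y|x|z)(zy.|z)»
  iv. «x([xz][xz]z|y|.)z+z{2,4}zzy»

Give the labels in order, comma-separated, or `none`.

i → match
ii → no match
iii → no match
iv → no match — must end with 'zzzy'

i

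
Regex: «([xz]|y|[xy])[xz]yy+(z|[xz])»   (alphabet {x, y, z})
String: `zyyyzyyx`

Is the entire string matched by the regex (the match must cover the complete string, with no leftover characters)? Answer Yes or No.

No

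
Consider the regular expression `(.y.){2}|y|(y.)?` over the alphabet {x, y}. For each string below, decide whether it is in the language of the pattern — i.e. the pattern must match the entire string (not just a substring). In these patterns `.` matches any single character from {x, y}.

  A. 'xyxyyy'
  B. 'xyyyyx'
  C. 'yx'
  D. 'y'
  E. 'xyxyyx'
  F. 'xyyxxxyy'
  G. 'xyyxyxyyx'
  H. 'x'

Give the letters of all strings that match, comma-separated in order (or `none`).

A, B, C, D, E

A → match
B → match
C → match
D → match
E → match
F → no match
G → no match
H → no match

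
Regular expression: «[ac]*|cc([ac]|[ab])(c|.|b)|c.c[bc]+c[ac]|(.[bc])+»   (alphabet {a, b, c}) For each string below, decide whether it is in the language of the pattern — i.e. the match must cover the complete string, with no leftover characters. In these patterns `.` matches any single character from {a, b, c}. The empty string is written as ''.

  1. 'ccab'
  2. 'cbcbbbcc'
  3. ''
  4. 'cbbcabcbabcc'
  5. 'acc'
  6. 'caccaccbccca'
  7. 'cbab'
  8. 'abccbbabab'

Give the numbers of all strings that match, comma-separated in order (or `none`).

1, 2, 3, 4, 5, 7, 8

1 → match
2 → match
3 → match
4 → match
5 → match
6 → no match
7 → match
8 → match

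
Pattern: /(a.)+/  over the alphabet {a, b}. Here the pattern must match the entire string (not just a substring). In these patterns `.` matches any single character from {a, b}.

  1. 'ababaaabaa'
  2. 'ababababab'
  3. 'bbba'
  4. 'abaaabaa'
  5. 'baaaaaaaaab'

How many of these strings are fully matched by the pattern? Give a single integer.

1 → match
2 → match
3 → no match — must start with 'a'
4 → match
5 → no match — must start with 'a'
Total matched: 3

3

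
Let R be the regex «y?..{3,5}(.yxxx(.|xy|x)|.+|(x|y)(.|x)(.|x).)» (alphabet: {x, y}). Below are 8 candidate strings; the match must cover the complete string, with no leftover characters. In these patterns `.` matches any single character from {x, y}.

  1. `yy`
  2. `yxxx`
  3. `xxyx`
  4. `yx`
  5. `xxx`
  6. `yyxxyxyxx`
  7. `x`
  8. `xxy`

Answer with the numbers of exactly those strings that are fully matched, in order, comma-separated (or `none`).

6

1. `yy` → no match
2. `yxxx` → no match
3. `xxyx` → no match
4. `yx` → no match
5. `xxx` → no match
6. `yyxxyxyxx` → match
7. `x` → no match
8. `xxy` → no match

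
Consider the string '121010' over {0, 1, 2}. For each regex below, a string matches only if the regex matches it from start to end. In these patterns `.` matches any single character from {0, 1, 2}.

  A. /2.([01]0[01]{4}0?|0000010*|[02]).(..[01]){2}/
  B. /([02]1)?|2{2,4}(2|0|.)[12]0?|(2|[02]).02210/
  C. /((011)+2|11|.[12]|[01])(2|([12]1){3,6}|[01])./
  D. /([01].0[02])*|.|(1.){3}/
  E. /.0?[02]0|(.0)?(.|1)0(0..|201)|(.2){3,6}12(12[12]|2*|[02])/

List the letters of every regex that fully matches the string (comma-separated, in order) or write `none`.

D

A → no match — must start with '2'
B → no match
C → no match
D → match
E → no match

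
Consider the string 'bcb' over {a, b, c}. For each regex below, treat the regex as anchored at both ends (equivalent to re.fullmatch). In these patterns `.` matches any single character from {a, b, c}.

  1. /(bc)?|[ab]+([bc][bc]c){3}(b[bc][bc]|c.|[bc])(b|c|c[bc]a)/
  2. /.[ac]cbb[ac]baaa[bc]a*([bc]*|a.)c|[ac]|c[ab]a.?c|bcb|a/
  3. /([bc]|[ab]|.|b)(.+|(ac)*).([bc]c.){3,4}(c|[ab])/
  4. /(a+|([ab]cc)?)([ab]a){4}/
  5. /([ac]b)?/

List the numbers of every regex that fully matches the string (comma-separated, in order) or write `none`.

2

1 → no match
2 → match
3 → no match
4 → no match — must end with 'a'
5 → no match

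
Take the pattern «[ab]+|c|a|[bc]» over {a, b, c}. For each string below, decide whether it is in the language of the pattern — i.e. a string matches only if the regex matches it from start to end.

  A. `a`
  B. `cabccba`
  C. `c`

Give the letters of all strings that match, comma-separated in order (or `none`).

A. `a` → match
B. `cabccba` → no match
C. `c` → match

A, C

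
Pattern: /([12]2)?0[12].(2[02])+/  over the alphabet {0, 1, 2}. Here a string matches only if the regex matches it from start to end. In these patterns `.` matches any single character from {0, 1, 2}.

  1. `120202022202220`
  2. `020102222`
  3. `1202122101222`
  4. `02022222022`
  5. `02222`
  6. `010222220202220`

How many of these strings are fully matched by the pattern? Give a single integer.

1 → match
2 → no match
3 → no match
4 → match
5 → match
6 → match
Total matched: 4

4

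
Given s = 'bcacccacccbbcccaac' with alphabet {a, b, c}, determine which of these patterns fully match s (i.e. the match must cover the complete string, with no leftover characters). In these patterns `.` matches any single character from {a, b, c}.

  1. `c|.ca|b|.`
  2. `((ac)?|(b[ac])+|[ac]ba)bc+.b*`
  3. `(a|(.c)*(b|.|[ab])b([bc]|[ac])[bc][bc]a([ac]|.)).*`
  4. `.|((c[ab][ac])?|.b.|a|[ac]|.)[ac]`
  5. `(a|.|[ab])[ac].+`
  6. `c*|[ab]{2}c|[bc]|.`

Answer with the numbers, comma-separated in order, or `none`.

3, 5

1 → no match
2 → no match
3 → match
4 → no match
5 → match
6 → no match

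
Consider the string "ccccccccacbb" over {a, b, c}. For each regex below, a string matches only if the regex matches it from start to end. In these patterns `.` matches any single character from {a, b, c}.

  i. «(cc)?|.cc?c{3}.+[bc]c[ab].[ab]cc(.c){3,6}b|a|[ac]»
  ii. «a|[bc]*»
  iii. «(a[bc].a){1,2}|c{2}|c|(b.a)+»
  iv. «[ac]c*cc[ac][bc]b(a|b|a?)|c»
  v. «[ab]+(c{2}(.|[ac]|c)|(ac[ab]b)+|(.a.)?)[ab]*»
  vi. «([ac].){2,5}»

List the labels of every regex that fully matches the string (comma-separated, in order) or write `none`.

iv

i → no match
ii → no match
iii → no match
iv → match
v → no match
vi → no match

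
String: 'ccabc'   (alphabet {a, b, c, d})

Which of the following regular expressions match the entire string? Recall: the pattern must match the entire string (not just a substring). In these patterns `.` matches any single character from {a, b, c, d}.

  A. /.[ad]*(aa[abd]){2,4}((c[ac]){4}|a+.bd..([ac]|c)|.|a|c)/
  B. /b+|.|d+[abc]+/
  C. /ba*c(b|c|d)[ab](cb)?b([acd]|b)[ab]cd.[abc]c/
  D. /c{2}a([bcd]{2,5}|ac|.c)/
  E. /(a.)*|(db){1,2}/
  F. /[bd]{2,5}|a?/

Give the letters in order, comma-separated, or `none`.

D

A → no match
B → no match
C → no match — must start with 'b'
D → match
E → no match
F → no match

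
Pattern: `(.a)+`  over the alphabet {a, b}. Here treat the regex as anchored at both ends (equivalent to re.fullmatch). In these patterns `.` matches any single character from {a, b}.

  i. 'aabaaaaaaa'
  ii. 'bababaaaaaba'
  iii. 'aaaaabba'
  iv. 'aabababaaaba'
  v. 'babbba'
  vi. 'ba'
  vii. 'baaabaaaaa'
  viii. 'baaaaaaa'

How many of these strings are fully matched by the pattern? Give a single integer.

i. 'aabaaaaaaa' → match
ii. 'bababaaaaaba' → match
iii. 'aaaaabba' → no match
iv. 'aabababaaaba' → match
v. 'babbba' → no match
vi. 'ba' → match
vii. 'baaabaaaaa' → match
viii. 'baaaaaaa' → match
Total matched: 6

6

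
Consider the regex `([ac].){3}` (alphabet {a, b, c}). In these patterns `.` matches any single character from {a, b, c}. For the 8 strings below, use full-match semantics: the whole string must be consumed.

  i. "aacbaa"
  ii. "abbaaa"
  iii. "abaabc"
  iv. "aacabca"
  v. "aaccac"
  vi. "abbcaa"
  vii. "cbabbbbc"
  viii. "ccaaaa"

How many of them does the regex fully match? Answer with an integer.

3

i. "aacbaa" → match
ii. "abbaaa" → no match
iii. "abaabc" → no match
iv. "aacabca" → no match
v. "aaccac" → match
vi. "abbcaa" → no match
vii. "cbabbbbc" → no match
viii. "ccaaaa" → match
Total matched: 3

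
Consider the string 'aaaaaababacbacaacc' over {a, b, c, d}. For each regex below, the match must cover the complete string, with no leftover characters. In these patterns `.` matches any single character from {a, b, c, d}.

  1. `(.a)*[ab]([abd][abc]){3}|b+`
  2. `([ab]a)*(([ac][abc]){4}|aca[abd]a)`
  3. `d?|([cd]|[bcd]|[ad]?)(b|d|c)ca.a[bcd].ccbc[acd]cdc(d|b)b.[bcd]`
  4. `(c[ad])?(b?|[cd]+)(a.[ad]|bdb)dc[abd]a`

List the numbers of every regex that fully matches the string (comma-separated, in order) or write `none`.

1 → no match
2 → match
3 → no match
4 → no match — must end with 'a'

2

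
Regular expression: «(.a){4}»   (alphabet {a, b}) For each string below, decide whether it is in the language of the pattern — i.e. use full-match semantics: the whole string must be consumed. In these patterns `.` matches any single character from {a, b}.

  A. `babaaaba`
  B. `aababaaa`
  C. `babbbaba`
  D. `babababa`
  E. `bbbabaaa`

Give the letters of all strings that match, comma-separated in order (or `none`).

A, B, D

A → match
B → match
C → no match
D → match
E → no match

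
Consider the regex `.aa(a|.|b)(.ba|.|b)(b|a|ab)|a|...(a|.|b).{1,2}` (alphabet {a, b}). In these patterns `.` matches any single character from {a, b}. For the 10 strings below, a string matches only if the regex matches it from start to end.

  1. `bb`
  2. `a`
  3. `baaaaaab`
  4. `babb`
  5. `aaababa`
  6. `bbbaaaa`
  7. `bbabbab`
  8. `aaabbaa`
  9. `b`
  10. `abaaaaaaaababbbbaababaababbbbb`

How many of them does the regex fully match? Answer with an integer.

1. `bb` → no match
2. `a` → match
3. `baaaaaab` → no match
4. `babb` → no match
5. `aaababa` → no match
6. `bbbaaaa` → no match
7. `bbabbab` → no match
8. `aaabbaa` → no match
9. `b` → no match
10 → no match
Total matched: 1

1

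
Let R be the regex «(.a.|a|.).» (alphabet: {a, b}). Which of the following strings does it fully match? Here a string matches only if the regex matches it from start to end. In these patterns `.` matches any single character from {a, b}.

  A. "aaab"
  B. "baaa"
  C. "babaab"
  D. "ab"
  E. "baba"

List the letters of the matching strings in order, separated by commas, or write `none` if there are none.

A, B, D, E

A → match
B → match
C → no match
D → match
E → match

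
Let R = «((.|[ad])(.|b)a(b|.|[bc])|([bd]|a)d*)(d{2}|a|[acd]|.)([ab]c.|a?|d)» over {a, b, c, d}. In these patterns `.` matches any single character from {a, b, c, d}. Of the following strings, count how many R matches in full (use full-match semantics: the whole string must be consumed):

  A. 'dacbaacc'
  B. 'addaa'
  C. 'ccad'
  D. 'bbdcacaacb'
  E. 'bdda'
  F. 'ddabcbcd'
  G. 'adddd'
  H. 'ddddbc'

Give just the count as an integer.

A → no match
B → match
C → no match
D → no match
E → match
F → match
G → match
H → no match
Total matched: 4

4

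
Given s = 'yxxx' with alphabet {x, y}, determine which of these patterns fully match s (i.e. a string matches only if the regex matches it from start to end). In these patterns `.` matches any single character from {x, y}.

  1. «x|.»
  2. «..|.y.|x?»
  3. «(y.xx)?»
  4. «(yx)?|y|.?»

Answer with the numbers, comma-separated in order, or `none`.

1 → no match
2 → no match
3 → match
4 → no match

3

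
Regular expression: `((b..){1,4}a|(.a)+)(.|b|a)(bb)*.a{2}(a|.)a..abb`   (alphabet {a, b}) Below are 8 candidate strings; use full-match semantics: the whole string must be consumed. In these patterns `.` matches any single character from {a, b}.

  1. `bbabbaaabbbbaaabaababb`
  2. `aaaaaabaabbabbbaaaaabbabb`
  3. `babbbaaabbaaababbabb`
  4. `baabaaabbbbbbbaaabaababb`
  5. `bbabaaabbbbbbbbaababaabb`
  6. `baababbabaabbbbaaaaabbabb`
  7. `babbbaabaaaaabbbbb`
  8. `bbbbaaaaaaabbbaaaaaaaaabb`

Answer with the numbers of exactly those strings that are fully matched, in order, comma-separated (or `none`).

1 → match
2 → no match
3 → match
4 → match
5 → match
6 → match
7 → no match — must end with `abb`
8 → no match

1, 3, 4, 5, 6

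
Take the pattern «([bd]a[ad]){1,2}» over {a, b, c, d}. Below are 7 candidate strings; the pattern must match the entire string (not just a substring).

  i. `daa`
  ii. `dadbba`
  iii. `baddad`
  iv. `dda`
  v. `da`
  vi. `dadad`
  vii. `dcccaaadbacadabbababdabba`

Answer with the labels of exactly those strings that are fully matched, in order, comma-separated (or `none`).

i, iii

i → match
ii → no match
iii → match
iv → no match
v → no match
vi → no match
vii → no match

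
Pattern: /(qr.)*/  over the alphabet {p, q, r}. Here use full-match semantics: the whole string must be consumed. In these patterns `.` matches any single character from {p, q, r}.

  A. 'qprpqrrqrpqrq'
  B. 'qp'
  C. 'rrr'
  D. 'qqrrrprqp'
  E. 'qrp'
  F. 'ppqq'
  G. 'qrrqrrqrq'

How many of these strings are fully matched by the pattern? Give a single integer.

A → no match
B → no match
C → no match
D → no match
E → match
F → no match
G → match
Total matched: 2

2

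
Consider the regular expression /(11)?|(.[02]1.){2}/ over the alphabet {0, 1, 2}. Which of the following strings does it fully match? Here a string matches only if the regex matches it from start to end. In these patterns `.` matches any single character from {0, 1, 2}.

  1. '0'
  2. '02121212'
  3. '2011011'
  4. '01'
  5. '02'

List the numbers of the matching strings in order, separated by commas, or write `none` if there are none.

1 → no match
2 → match
3 → no match
4 → no match
5 → no match

2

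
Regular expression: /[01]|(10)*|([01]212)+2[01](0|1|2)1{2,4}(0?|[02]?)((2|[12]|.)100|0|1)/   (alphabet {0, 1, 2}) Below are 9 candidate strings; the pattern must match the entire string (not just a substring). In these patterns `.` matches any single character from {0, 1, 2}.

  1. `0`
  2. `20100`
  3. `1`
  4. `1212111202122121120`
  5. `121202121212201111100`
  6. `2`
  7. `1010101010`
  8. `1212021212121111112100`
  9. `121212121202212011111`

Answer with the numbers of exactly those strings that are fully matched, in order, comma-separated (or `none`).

1. `0` → match
2. `20100` → no match
3. `1` → match
4 → no match
5 → match
6. `2` → no match
7. `1010101010` → match
8 → no match
9 → no match

1, 3, 5, 7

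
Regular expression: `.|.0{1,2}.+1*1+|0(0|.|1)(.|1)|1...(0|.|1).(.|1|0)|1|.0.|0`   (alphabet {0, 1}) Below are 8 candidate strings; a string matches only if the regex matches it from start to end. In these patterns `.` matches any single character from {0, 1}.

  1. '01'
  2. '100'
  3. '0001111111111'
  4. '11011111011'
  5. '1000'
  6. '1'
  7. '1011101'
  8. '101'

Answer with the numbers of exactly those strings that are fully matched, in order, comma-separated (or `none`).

1 → no match
2 → match
3 → match
4 → no match
5 → no match
6 → match
7 → match
8 → match

2, 3, 6, 7, 8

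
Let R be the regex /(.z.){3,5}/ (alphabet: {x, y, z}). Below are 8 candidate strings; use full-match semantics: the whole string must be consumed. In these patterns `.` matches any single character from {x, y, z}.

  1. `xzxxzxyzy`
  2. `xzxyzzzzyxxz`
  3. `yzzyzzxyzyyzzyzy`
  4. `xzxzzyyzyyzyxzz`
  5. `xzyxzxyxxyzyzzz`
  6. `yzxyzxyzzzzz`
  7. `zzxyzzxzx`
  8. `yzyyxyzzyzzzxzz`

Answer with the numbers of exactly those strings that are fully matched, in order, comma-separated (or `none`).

1, 4, 6, 7

1 → match
2 → no match
3 → no match
4 → match
5 → no match
6 → match
7 → match
8 → no match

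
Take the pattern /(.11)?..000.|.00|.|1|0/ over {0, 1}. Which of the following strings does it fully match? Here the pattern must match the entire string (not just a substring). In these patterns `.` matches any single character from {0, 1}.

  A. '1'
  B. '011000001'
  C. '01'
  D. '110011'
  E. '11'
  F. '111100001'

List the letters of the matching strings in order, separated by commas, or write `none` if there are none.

A. '1' → match
B. '011000001' → match
C. '01' → no match
D. '110011' → no match
E. '11' → no match
F. '111100001' → match

A, B, F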